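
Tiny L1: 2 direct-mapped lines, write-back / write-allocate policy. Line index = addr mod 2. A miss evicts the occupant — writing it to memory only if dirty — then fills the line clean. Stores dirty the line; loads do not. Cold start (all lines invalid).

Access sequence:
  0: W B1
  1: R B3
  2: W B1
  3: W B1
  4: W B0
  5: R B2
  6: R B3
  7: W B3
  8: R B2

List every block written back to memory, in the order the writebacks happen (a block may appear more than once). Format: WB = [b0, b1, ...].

WB = [1, 0, 1]

0: W B1 -> L1 miss  d=D]
1: R B3 -> L1 miss wb->B1  d=-]
2: W B1 -> L1 miss  d=D]
3: W B1 -> L1 hit  d=D]
4: W B0 -> L0 miss  d=D]
5: R B2 -> L0 miss wb->B0  d=-]
6: R B3 -> L1 miss wb->B1  d=-]
7: W B3 -> L1 hit  d=D]
8: R B2 -> L0 hit  d=-]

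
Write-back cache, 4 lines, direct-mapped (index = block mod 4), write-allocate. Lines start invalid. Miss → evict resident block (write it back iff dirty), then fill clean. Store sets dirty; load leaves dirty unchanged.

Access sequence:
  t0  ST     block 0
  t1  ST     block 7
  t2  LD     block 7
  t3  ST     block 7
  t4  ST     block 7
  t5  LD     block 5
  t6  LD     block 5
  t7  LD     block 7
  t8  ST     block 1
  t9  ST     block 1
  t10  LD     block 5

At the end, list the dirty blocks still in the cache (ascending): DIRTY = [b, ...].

0: W B0 -> L0 miss  d=D]
1: W B7 -> L3 miss  d=D]
2: R B7 -> L3 hit  d=D]
3: W B7 -> L3 hit  d=D]
4: W B7 -> L3 hit  d=D]
5: R B5 -> L1 miss  d=-]
6: R B5 -> L1 hit  d=-]
7: R B7 -> L3 hit  d=D]
8: W B1 -> L1 miss  d=D]
9: W B1 -> L1 hit  d=D]
10: R B5 -> L1 miss wb->B1  d=-]

DIRTY = [0, 7]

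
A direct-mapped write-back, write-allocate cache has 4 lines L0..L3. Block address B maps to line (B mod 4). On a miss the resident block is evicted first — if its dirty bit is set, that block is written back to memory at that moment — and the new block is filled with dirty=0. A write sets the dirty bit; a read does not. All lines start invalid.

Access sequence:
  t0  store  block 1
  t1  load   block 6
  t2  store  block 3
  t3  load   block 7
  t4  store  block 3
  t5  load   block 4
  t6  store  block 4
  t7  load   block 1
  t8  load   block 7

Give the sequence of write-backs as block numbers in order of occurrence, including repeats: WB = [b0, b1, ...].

  0 | W B1 → L1 miss [D]
  1 | R B6 → L2 miss [-]
  2 | W B3 → L3 miss [D]
  3 | R B7 → L3 miss wb→B3 [-]
  4 | W B3 → L3 miss [D]
  5 | R B4 → L0 miss [-]
  6 | W B4 → L0 hit [D]
  7 | R B1 → L1 hit [D]
  8 | R B7 → L3 miss wb→B3 [-]

WB = [3, 3]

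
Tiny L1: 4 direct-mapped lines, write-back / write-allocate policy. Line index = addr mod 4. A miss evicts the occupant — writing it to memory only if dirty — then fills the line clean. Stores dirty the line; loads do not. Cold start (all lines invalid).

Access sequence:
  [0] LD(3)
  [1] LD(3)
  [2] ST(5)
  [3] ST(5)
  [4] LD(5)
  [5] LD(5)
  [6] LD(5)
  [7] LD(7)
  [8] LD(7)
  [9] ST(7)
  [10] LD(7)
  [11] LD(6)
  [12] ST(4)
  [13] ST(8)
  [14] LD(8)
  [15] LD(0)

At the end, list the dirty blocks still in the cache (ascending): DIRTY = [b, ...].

DIRTY = [5, 7]

0: R B3 -> L3 miss  d=-]
1: R B3 -> L3 hit  d=-]
2: W B5 -> L1 miss  d=D]
3: W B5 -> L1 hit  d=D]
4: R B5 -> L1 hit  d=D]
5: R B5 -> L1 hit  d=D]
6: R B5 -> L1 hit  d=D]
7: R B7 -> L3 miss  d=-]
8: R B7 -> L3 hit  d=-]
9: W B7 -> L3 hit  d=D]
10: R B7 -> L3 hit  d=D]
11: R B6 -> L2 miss  d=-]
12: W B4 -> L0 miss  d=D]
13: W B8 -> L0 miss wb->B4  d=D]
14: R B8 -> L0 hit  d=D]
15: R B0 -> L0 miss wb->B8  d=-]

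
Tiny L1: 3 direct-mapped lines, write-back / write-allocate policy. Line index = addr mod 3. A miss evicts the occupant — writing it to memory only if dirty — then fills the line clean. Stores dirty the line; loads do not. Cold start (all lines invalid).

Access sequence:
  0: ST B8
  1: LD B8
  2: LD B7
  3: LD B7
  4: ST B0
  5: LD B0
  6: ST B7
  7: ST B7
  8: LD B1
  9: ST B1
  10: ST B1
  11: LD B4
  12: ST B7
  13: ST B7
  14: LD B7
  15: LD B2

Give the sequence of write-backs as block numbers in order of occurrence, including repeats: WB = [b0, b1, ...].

WB = [7, 1, 8]

  0 | W B8 → L2 miss [D]
  1 | R B8 → L2 hit [D]
  2 | R B7 → L1 miss [-]
  3 | R B7 → L1 hit [-]
  4 | W B0 → L0 miss [D]
  5 | R B0 → L0 hit [D]
  6 | W B7 → L1 hit [D]
  7 | W B7 → L1 hit [D]
  8 | R B1 → L1 miss wb→B7 [-]
  9 | W B1 → L1 hit [D]
  10 | W B1 → L1 hit [D]
  11 | R B4 → L1 miss wb→B1 [-]
  12 | W B7 → L1 miss [D]
  13 | W B7 → L1 hit [D]
  14 | R B7 → L1 hit [D]
  15 | R B2 → L2 miss wb→B8 [-]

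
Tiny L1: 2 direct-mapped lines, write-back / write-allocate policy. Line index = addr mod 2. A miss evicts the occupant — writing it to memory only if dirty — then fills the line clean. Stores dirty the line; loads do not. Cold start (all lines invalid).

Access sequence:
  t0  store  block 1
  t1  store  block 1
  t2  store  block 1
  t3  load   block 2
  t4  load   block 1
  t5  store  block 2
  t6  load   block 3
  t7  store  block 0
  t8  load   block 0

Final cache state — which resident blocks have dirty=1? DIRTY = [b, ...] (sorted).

DIRTY = [0]

0: W B1 -> L1 miss  d=D]
1: W B1 -> L1 hit  d=D]
2: W B1 -> L1 hit  d=D]
3: R B2 -> L0 miss  d=-]
4: R B1 -> L1 hit  d=D]
5: W B2 -> L0 hit  d=D]
6: R B3 -> L1 miss wb->B1  d=-]
7: W B0 -> L0 miss wb->B2  d=D]
8: R B0 -> L0 hit  d=D]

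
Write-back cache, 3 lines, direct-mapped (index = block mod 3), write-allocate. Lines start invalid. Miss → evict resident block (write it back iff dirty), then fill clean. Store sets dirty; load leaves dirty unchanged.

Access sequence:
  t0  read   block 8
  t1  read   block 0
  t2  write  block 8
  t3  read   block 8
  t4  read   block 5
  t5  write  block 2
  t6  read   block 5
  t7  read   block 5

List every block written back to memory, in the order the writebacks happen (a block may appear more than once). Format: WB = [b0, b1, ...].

0: R B8 -> L2 miss  d=-]
1: R B0 -> L0 miss  d=-]
2: W B8 -> L2 hit  d=D]
3: R B8 -> L2 hit  d=D]
4: R B5 -> L2 miss wb->B8  d=-]
5: W B2 -> L2 miss  d=D]
6: R B5 -> L2 miss wb->B2  d=-]
7: R B5 -> L2 hit  d=-]

WB = [8, 2]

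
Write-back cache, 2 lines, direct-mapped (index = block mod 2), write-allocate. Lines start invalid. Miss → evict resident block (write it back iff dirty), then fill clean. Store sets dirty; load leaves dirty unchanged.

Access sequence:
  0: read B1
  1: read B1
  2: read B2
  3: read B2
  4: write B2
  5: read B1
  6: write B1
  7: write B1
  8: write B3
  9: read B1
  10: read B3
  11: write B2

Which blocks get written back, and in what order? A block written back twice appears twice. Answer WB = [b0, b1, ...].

0: R B1 → L1 miss [-]
1: R B1 → L1 hit [-]
2: R B2 → L0 miss [-]
3: R B2 → L0 hit [-]
4: W B2 → L0 hit [D]
5: R B1 → L1 hit [-]
6: W B1 → L1 hit [D]
7: W B1 → L1 hit [D]
8: W B3 → L1 miss wb→B1 [D]
9: R B1 → L1 miss wb→B3 [-]
10: R B3 → L1 miss [-]
11: W B2 → L0 hit [D]

WB = [1, 3]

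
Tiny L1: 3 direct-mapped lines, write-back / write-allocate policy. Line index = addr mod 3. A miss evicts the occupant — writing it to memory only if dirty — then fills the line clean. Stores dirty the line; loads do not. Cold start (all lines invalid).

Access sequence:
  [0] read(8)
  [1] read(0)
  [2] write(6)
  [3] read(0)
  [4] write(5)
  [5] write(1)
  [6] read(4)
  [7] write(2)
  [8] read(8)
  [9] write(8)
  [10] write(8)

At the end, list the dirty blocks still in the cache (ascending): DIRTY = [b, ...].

DIRTY = [8]

  0 | R B8 → L2 miss [-]
  1 | R B0 → L0 miss [-]
  2 | W B6 → L0 miss [D]
  3 | R B0 → L0 miss wb→B6 [-]
  4 | W B5 → L2 miss [D]
  5 | W B1 → L1 miss [D]
  6 | R B4 → L1 miss wb→B1 [-]
  7 | W B2 → L2 miss wb→B5 [D]
  8 | R B8 → L2 miss wb→B2 [-]
  9 | W B8 → L2 hit [D]
  10 | W B8 → L2 hit [D]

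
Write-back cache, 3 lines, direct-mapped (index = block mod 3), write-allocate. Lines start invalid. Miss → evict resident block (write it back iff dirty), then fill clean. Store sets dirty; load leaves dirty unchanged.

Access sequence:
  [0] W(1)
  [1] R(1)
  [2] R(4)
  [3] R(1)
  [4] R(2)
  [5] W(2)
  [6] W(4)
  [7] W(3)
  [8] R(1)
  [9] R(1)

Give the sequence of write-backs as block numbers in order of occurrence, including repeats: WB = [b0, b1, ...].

WB = [1, 4]

0: W B1 → L1 miss [D]
1: R B1 → L1 hit [D]
2: R B4 → L1 miss wb→B1 [-]
3: R B1 → L1 miss [-]
4: R B2 → L2 miss [-]
5: W B2 → L2 hit [D]
6: W B4 → L1 miss [D]
7: W B3 → L0 miss [D]
8: R B1 → L1 miss wb→B4 [-]
9: R B1 → L1 hit [-]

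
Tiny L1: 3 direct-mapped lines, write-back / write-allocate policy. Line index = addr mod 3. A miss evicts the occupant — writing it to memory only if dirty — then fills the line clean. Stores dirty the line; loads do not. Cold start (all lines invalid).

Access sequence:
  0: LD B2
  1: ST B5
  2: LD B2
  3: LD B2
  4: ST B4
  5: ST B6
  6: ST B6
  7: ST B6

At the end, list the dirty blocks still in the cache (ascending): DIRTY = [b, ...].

0: R B2 -> L2 miss  d=-]
1: W B5 -> L2 miss  d=D]
2: R B2 -> L2 miss wb->B5  d=-]
3: R B2 -> L2 hit  d=-]
4: W B4 -> L1 miss  d=D]
5: W B6 -> L0 miss  d=D]
6: W B6 -> L0 hit  d=D]
7: W B6 -> L0 hit  d=D]

DIRTY = [4, 6]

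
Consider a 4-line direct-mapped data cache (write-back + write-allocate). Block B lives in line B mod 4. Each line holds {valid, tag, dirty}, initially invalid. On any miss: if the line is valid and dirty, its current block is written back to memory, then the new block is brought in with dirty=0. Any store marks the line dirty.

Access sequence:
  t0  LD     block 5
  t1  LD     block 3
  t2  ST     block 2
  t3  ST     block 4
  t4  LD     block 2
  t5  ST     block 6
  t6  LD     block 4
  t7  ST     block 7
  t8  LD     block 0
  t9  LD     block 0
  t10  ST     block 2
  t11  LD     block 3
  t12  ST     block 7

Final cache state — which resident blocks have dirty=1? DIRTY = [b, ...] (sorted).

DIRTY = [2, 7]

  0 | R B5 → L1 miss [-]
  1 | R B3 → L3 miss [-]
  2 | W B2 → L2 miss [D]
  3 | W B4 → L0 miss [D]
  4 | R B2 → L2 hit [D]
  5 | W B6 → L2 miss wb→B2 [D]
  6 | R B4 → L0 hit [D]
  7 | W B7 → L3 miss [D]
  8 | R B0 → L0 miss wb→B4 [-]
  9 | R B0 → L0 hit [-]
  10 | W B2 → L2 miss wb→B6 [D]
  11 | R B3 → L3 miss wb→B7 [-]
  12 | W B7 → L3 miss [D]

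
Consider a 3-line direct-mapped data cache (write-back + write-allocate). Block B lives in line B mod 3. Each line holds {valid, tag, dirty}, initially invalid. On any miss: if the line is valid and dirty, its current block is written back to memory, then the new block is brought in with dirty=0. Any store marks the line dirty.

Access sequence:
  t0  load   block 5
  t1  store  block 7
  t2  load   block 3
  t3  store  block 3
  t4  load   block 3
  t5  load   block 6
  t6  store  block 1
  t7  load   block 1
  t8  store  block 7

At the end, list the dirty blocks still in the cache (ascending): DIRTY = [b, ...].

0: R B5 → L2 miss [-]
1: W B7 → L1 miss [D]
2: R B3 → L0 miss [-]
3: W B3 → L0 hit [D]
4: R B3 → L0 hit [D]
5: R B6 → L0 miss wb→B3 [-]
6: W B1 → L1 miss wb→B7 [D]
7: R B1 → L1 hit [D]
8: W B7 → L1 miss wb→B1 [D]

DIRTY = [7]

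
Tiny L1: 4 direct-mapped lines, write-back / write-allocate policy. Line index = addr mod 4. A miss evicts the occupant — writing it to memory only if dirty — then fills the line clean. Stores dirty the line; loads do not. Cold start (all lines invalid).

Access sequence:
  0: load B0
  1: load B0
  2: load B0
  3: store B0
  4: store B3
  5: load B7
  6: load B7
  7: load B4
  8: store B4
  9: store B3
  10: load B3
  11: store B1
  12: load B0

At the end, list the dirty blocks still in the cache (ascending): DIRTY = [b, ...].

DIRTY = [1, 3]

0: R B0 → L0 miss [-]
1: R B0 → L0 hit [-]
2: R B0 → L0 hit [-]
3: W B0 → L0 hit [D]
4: W B3 → L3 miss [D]
5: R B7 → L3 miss wb→B3 [-]
6: R B7 → L3 hit [-]
7: R B4 → L0 miss wb→B0 [-]
8: W B4 → L0 hit [D]
9: W B3 → L3 miss [D]
10: R B3 → L3 hit [D]
11: W B1 → L1 miss [D]
12: R B0 → L0 miss wb→B4 [-]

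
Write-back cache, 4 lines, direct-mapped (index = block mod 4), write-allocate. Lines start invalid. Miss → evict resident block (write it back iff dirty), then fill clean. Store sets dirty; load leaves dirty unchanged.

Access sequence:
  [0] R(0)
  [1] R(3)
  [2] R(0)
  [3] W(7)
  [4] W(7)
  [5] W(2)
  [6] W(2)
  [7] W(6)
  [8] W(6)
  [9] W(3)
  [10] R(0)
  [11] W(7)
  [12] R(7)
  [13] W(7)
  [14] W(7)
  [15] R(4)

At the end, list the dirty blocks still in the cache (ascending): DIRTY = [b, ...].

  0 | R B0 → L0 miss [-]
  1 | R B3 → L3 miss [-]
  2 | R B0 → L0 hit [-]
  3 | W B7 → L3 miss [D]
  4 | W B7 → L3 hit [D]
  5 | W B2 → L2 miss [D]
  6 | W B2 → L2 hit [D]
  7 | W B6 → L2 miss wb→B2 [D]
  8 | W B6 → L2 hit [D]
  9 | W B3 → L3 miss wb→B7 [D]
  10 | R B0 → L0 hit [-]
  11 | W B7 → L3 miss wb→B3 [D]
  12 | R B7 → L3 hit [D]
  13 | W B7 → L3 hit [D]
  14 | W B7 → L3 hit [D]
  15 | R B4 → L0 miss [-]

DIRTY = [6, 7]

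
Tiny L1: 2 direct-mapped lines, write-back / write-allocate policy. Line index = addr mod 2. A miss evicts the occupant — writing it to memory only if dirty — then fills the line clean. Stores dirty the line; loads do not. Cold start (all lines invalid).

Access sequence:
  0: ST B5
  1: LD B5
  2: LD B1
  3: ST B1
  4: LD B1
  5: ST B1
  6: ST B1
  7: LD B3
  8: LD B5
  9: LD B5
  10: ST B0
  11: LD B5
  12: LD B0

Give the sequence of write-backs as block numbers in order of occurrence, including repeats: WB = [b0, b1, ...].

WB = [5, 1]

0: W B5 → L1 miss [D]
1: R B5 → L1 hit [D]
2: R B1 → L1 miss wb→B5 [-]
3: W B1 → L1 hit [D]
4: R B1 → L1 hit [D]
5: W B1 → L1 hit [D]
6: W B1 → L1 hit [D]
7: R B3 → L1 miss wb→B1 [-]
8: R B5 → L1 miss [-]
9: R B5 → L1 hit [-]
10: W B0 → L0 miss [D]
11: R B5 → L1 hit [-]
12: R B0 → L0 hit [D]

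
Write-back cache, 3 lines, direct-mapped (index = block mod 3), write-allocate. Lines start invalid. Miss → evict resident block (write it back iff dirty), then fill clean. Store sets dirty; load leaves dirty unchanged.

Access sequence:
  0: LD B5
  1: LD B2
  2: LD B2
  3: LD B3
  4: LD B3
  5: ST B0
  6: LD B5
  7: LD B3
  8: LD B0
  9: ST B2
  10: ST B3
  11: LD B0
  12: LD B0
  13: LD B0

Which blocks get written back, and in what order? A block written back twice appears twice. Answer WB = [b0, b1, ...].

  0 | R B5 → L2 miss [-]
  1 | R B2 → L2 miss [-]
  2 | R B2 → L2 hit [-]
  3 | R B3 → L0 miss [-]
  4 | R B3 → L0 hit [-]
  5 | W B0 → L0 miss [D]
  6 | R B5 → L2 miss [-]
  7 | R B3 → L0 miss wb→B0 [-]
  8 | R B0 → L0 miss [-]
  9 | W B2 → L2 miss [D]
  10 | W B3 → L0 miss [D]
  11 | R B0 → L0 miss wb→B3 [-]
  12 | R B0 → L0 hit [-]
  13 | R B0 → L0 hit [-]

WB = [0, 3]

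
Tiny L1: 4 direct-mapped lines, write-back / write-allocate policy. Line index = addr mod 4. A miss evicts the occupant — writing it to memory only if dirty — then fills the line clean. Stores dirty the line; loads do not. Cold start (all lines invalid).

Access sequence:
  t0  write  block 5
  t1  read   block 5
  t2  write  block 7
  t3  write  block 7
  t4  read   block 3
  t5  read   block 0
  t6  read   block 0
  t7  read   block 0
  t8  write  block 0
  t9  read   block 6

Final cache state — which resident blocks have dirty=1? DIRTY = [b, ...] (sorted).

DIRTY = [0, 5]

0: W B5 -> L1 miss  d=D]
1: R B5 -> L1 hit  d=D]
2: W B7 -> L3 miss  d=D]
3: W B7 -> L3 hit  d=D]
4: R B3 -> L3 miss wb->B7  d=-]
5: R B0 -> L0 miss  d=-]
6: R B0 -> L0 hit  d=-]
7: R B0 -> L0 hit  d=-]
8: W B0 -> L0 hit  d=D]
9: R B6 -> L2 miss  d=-]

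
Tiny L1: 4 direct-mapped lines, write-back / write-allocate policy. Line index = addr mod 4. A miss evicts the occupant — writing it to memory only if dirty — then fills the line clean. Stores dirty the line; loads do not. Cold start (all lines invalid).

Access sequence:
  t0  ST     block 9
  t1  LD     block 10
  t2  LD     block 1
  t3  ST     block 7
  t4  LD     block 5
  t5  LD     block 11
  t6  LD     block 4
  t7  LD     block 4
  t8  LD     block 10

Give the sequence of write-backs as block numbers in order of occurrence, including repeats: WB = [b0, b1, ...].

WB = [9, 7]

0: W B9 → L1 miss [D]
1: R B10 → L2 miss [-]
2: R B1 → L1 miss wb→B9 [-]
3: W B7 → L3 miss [D]
4: R B5 → L1 miss [-]
5: R B11 → L3 miss wb→B7 [-]
6: R B4 → L0 miss [-]
7: R B4 → L0 hit [-]
8: R B10 → L2 hit [-]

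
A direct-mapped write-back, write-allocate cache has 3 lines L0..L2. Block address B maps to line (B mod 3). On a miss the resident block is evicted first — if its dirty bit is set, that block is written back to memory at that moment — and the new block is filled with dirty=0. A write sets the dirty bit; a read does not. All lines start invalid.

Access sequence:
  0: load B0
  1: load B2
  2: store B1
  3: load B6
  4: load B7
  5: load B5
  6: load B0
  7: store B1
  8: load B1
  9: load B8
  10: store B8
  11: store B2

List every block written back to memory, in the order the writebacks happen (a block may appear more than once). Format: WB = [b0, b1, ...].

WB = [1, 8]

0: R B0 → L0 miss [-]
1: R B2 → L2 miss [-]
2: W B1 → L1 miss [D]
3: R B6 → L0 miss [-]
4: R B7 → L1 miss wb→B1 [-]
5: R B5 → L2 miss [-]
6: R B0 → L0 miss [-]
7: W B1 → L1 miss [D]
8: R B1 → L1 hit [D]
9: R B8 → L2 miss [-]
10: W B8 → L2 hit [D]
11: W B2 → L2 miss wb→B8 [D]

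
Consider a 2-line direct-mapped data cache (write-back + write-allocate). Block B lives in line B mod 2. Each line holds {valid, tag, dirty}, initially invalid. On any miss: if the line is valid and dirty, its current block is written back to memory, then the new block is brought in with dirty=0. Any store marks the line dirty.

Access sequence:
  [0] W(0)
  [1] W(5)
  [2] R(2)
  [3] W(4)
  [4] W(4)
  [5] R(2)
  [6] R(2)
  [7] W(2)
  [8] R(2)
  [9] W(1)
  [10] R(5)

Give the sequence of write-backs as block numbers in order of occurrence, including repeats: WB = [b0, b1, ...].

WB = [0, 4, 5, 1]

0: W B0 → L0 miss [D]
1: W B5 → L1 miss [D]
2: R B2 → L0 miss wb→B0 [-]
3: W B4 → L0 miss [D]
4: W B4 → L0 hit [D]
5: R B2 → L0 miss wb→B4 [-]
6: R B2 → L0 hit [-]
7: W B2 → L0 hit [D]
8: R B2 → L0 hit [D]
9: W B1 → L1 miss wb→B5 [D]
10: R B5 → L1 miss wb→B1 [-]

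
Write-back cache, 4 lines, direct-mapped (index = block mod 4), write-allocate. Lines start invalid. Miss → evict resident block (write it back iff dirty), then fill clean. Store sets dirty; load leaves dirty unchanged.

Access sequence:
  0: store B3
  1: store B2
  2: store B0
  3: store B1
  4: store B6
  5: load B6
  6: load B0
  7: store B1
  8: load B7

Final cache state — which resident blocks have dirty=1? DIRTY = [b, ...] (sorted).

DIRTY = [0, 1, 6]

0: W B3 → L3 miss [D]
1: W B2 → L2 miss [D]
2: W B0 → L0 miss [D]
3: W B1 → L1 miss [D]
4: W B6 → L2 miss wb→B2 [D]
5: R B6 → L2 hit [D]
6: R B0 → L0 hit [D]
7: W B1 → L1 hit [D]
8: R B7 → L3 miss wb→B3 [-]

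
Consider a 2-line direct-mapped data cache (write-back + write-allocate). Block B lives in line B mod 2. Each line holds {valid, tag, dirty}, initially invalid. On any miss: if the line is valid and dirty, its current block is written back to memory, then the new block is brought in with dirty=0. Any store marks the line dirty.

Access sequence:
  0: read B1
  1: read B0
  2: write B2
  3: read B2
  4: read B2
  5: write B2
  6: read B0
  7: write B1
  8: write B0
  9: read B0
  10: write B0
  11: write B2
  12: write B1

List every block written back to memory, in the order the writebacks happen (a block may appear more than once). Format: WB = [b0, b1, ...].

WB = [2, 0]

0: R B1 → L1 miss [-]
1: R B0 → L0 miss [-]
2: W B2 → L0 miss [D]
3: R B2 → L0 hit [D]
4: R B2 → L0 hit [D]
5: W B2 → L0 hit [D]
6: R B0 → L0 miss wb→B2 [-]
7: W B1 → L1 hit [D]
8: W B0 → L0 hit [D]
9: R B0 → L0 hit [D]
10: W B0 → L0 hit [D]
11: W B2 → L0 miss wb→B0 [D]
12: W B1 → L1 hit [D]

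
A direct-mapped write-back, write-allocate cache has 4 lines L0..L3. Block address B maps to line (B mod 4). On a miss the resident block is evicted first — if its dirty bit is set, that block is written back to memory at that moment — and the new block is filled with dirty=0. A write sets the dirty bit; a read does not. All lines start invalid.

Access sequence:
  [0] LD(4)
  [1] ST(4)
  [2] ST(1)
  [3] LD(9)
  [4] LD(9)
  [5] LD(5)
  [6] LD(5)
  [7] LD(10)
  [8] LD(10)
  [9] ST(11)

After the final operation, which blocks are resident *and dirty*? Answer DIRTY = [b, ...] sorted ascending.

  0 | R B4 → L0 miss [-]
  1 | W B4 → L0 hit [D]
  2 | W B1 → L1 miss [D]
  3 | R B9 → L1 miss wb→B1 [-]
  4 | R B9 → L1 hit [-]
  5 | R B5 → L1 miss [-]
  6 | R B5 → L1 hit [-]
  7 | R B10 → L2 miss [-]
  8 | R B10 → L2 hit [-]
  9 | W B11 → L3 miss [D]

DIRTY = [4, 11]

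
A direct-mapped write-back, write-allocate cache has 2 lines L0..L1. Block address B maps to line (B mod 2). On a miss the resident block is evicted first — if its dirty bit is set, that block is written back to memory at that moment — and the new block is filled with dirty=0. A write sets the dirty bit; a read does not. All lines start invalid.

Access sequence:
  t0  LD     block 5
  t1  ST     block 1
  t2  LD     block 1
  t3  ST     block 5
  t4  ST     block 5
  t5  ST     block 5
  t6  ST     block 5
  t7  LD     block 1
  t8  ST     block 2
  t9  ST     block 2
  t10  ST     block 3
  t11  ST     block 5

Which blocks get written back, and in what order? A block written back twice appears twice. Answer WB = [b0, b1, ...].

WB = [1, 5, 3]

0: R B5 → L1 miss [-]
1: W B1 → L1 miss [D]
2: R B1 → L1 hit [D]
3: W B5 → L1 miss wb→B1 [D]
4: W B5 → L1 hit [D]
5: W B5 → L1 hit [D]
6: W B5 → L1 hit [D]
7: R B1 → L1 miss wb→B5 [-]
8: W B2 → L0 miss [D]
9: W B2 → L0 hit [D]
10: W B3 → L1 miss [D]
11: W B5 → L1 miss wb→B3 [D]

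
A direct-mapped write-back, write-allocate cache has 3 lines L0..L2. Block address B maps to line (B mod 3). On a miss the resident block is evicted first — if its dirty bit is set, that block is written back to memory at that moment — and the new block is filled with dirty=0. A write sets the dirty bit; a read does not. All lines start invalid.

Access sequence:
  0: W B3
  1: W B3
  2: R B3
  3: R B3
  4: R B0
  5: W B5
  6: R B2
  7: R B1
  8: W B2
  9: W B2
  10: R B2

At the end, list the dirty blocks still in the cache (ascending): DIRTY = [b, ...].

DIRTY = [2]

0: W B3 → L0 miss [D]
1: W B3 → L0 hit [D]
2: R B3 → L0 hit [D]
3: R B3 → L0 hit [D]
4: R B0 → L0 miss wb→B3 [-]
5: W B5 → L2 miss [D]
6: R B2 → L2 miss wb→B5 [-]
7: R B1 → L1 miss [-]
8: W B2 → L2 hit [D]
9: W B2 → L2 hit [D]
10: R B2 → L2 hit [D]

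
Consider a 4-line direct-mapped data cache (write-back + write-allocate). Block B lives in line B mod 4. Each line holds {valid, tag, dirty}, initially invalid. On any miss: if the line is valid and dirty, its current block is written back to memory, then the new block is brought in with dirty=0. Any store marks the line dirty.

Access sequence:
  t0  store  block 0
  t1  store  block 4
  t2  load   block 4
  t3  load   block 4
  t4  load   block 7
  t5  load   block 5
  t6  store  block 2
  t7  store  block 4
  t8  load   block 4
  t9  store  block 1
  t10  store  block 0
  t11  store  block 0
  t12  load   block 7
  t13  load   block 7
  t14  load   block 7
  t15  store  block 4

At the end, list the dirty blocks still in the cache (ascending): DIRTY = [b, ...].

DIRTY = [1, 2, 4]

  0 | W B0 → L0 miss [D]
  1 | W B4 → L0 miss wb→B0 [D]
  2 | R B4 → L0 hit [D]
  3 | R B4 → L0 hit [D]
  4 | R B7 → L3 miss [-]
  5 | R B5 → L1 miss [-]
  6 | W B2 → L2 miss [D]
  7 | W B4 → L0 hit [D]
  8 | R B4 → L0 hit [D]
  9 | W B1 → L1 miss [D]
  10 | W B0 → L0 miss wb→B4 [D]
  11 | W B0 → L0 hit [D]
  12 | R B7 → L3 hit [-]
  13 | R B7 → L3 hit [-]
  14 | R B7 → L3 hit [-]
  15 | W B4 → L0 miss wb→B0 [D]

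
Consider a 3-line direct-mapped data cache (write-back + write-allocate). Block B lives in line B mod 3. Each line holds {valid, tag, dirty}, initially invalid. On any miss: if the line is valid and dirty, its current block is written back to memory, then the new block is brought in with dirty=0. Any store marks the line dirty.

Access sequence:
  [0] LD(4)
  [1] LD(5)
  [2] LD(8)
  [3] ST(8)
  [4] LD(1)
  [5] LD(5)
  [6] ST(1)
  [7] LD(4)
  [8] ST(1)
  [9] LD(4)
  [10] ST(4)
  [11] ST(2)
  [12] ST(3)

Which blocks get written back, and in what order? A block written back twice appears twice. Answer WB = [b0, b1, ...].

0: R B4 → L1 miss [-]
1: R B5 → L2 miss [-]
2: R B8 → L2 miss [-]
3: W B8 → L2 hit [D]
4: R B1 → L1 miss [-]
5: R B5 → L2 miss wb→B8 [-]
6: W B1 → L1 hit [D]
7: R B4 → L1 miss wb→B1 [-]
8: W B1 → L1 miss [D]
9: R B4 → L1 miss wb→B1 [-]
10: W B4 → L1 hit [D]
11: W B2 → L2 miss [D]
12: W B3 → L0 miss [D]

WB = [8, 1, 1]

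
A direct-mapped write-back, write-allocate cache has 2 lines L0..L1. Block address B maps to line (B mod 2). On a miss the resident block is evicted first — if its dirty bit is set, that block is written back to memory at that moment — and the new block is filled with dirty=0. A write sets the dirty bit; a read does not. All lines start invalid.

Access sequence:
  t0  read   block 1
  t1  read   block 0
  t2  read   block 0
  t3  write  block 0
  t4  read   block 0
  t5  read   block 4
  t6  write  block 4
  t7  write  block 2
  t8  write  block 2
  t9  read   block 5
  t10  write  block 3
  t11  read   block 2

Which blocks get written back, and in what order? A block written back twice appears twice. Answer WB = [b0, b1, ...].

0: R B1 -> L1 miss  d=-]
1: R B0 -> L0 miss  d=-]
2: R B0 -> L0 hit  d=-]
3: W B0 -> L0 hit  d=D]
4: R B0 -> L0 hit  d=D]
5: R B4 -> L0 miss wb->B0  d=-]
6: W B4 -> L0 hit  d=D]
7: W B2 -> L0 miss wb->B4  d=D]
8: W B2 -> L0 hit  d=D]
9: R B5 -> L1 miss  d=-]
10: W B3 -> L1 miss  d=D]
11: R B2 -> L0 hit  d=D]

WB = [0, 4]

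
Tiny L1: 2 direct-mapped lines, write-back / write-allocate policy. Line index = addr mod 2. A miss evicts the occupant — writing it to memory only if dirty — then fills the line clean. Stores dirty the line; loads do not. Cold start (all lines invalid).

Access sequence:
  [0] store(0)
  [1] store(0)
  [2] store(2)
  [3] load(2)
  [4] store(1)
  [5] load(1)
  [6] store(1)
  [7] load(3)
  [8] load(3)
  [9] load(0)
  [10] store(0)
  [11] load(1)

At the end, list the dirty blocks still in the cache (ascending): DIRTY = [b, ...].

DIRTY = [0]

0: W B0 -> L0 miss  d=D]
1: W B0 -> L0 hit  d=D]
2: W B2 -> L0 miss wb->B0  d=D]
3: R B2 -> L0 hit  d=D]
4: W B1 -> L1 miss  d=D]
5: R B1 -> L1 hit  d=D]
6: W B1 -> L1 hit  d=D]
7: R B3 -> L1 miss wb->B1  d=-]
8: R B3 -> L1 hit  d=-]
9: R B0 -> L0 miss wb->B2  d=-]
10: W B0 -> L0 hit  d=D]
11: R B1 -> L1 miss  d=-]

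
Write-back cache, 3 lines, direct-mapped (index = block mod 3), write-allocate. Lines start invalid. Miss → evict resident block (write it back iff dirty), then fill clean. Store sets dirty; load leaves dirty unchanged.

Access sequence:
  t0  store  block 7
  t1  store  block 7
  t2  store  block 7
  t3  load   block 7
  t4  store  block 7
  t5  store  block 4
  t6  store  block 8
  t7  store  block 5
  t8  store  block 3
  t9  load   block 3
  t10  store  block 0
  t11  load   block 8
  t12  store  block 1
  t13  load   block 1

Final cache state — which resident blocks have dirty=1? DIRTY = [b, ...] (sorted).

0: W B7 → L1 miss [D]
1: W B7 → L1 hit [D]
2: W B7 → L1 hit [D]
3: R B7 → L1 hit [D]
4: W B7 → L1 hit [D]
5: W B4 → L1 miss wb→B7 [D]
6: W B8 → L2 miss [D]
7: W B5 → L2 miss wb→B8 [D]
8: W B3 → L0 miss [D]
9: R B3 → L0 hit [D]
10: W B0 → L0 miss wb→B3 [D]
11: R B8 → L2 miss wb→B5 [-]
12: W B1 → L1 miss wb→B4 [D]
13: R B1 → L1 hit [D]

DIRTY = [0, 1]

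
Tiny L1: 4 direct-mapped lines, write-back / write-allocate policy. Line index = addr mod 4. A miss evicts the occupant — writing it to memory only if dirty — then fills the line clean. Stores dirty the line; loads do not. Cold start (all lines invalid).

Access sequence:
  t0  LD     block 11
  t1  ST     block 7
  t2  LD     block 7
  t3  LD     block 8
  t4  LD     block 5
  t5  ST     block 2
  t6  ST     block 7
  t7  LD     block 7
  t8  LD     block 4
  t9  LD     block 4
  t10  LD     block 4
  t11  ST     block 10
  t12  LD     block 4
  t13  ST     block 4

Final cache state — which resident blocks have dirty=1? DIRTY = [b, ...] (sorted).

DIRTY = [4, 7, 10]

  0 | R B11 → L3 miss [-]
  1 | W B7 → L3 miss [D]
  2 | R B7 → L3 hit [D]
  3 | R B8 → L0 miss [-]
  4 | R B5 → L1 miss [-]
  5 | W B2 → L2 miss [D]
  6 | W B7 → L3 hit [D]
  7 | R B7 → L3 hit [D]
  8 | R B4 → L0 miss [-]
  9 | R B4 → L0 hit [-]
  10 | R B4 → L0 hit [-]
  11 | W B10 → L2 miss wb→B2 [D]
  12 | R B4 → L0 hit [-]
  13 | W B4 → L0 hit [D]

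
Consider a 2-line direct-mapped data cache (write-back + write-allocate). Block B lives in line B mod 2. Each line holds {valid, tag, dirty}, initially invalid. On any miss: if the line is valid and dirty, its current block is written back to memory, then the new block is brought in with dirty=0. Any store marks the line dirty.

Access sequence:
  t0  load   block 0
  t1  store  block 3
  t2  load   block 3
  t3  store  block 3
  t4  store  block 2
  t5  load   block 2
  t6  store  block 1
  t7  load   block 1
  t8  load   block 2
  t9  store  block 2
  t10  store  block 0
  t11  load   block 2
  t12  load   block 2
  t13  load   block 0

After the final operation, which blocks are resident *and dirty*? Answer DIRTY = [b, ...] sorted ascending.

0: R B0 -> L0 miss  d=-]
1: W B3 -> L1 miss  d=D]
2: R B3 -> L1 hit  d=D]
3: W B3 -> L1 hit  d=D]
4: W B2 -> L0 miss  d=D]
5: R B2 -> L0 hit  d=D]
6: W B1 -> L1 miss wb->B3  d=D]
7: R B1 -> L1 hit  d=D]
8: R B2 -> L0 hit  d=D]
9: W B2 -> L0 hit  d=D]
10: W B0 -> L0 miss wb->B2  d=D]
11: R B2 -> L0 miss wb->B0  d=-]
12: R B2 -> L0 hit  d=-]
13: R B0 -> L0 miss  d=-]

DIRTY = [1]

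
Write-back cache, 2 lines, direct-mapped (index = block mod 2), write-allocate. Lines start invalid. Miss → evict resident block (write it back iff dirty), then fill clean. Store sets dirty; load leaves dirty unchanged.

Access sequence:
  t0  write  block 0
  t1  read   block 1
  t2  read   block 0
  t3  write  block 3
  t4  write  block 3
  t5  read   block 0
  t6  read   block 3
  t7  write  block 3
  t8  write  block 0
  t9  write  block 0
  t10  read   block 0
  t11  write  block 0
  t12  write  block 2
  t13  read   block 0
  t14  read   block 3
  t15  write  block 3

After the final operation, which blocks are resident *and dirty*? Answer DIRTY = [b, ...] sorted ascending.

DIRTY = [3]

0: W B0 → L0 miss [D]
1: R B1 → L1 miss [-]
2: R B0 → L0 hit [D]
3: W B3 → L1 miss [D]
4: W B3 → L1 hit [D]
5: R B0 → L0 hit [D]
6: R B3 → L1 hit [D]
7: W B3 → L1 hit [D]
8: W B0 → L0 hit [D]
9: W B0 → L0 hit [D]
10: R B0 → L0 hit [D]
11: W B0 → L0 hit [D]
12: W B2 → L0 miss wb→B0 [D]
13: R B0 → L0 miss wb→B2 [-]
14: R B3 → L1 hit [D]
15: W B3 → L1 hit [D]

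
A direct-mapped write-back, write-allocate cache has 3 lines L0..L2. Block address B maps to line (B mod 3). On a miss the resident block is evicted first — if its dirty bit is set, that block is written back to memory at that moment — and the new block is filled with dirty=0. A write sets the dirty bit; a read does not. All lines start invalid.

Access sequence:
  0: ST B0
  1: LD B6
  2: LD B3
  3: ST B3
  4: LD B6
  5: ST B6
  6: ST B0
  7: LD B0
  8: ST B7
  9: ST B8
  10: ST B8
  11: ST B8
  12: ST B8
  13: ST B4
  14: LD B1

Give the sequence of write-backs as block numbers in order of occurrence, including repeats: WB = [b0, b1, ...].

WB = [0, 3, 6, 7, 4]

0: W B0 → L0 miss [D]
1: R B6 → L0 miss wb→B0 [-]
2: R B3 → L0 miss [-]
3: W B3 → L0 hit [D]
4: R B6 → L0 miss wb→B3 [-]
5: W B6 → L0 hit [D]
6: W B0 → L0 miss wb→B6 [D]
7: R B0 → L0 hit [D]
8: W B7 → L1 miss [D]
9: W B8 → L2 miss [D]
10: W B8 → L2 hit [D]
11: W B8 → L2 hit [D]
12: W B8 → L2 hit [D]
13: W B4 → L1 miss wb→B7 [D]
14: R B1 → L1 miss wb→B4 [-]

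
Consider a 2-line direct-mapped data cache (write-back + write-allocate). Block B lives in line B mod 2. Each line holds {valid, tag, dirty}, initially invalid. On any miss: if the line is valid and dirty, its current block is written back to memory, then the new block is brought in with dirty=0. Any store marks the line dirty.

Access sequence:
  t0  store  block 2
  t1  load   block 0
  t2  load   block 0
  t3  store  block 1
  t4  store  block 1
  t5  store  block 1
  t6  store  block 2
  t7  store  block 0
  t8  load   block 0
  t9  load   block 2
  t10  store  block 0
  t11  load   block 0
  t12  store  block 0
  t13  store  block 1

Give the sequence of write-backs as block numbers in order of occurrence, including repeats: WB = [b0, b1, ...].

WB = [2, 2, 0]

0: W B2 -> L0 miss  d=D]
1: R B0 -> L0 miss wb->B2  d=-]
2: R B0 -> L0 hit  d=-]
3: W B1 -> L1 miss  d=D]
4: W B1 -> L1 hit  d=D]
5: W B1 -> L1 hit  d=D]
6: W B2 -> L0 miss  d=D]
7: W B0 -> L0 miss wb->B2  d=D]
8: R B0 -> L0 hit  d=D]
9: R B2 -> L0 miss wb->B0  d=-]
10: W B0 -> L0 miss  d=D]
11: R B0 -> L0 hit  d=D]
12: W B0 -> L0 hit  d=D]
13: W B1 -> L1 hit  d=D]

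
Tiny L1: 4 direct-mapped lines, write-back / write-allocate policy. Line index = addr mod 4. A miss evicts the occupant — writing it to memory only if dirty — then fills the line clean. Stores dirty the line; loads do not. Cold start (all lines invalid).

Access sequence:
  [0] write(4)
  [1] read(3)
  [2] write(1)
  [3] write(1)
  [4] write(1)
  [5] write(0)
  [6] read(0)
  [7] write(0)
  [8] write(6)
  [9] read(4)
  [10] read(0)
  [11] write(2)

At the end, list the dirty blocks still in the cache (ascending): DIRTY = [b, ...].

DIRTY = [1, 2]

0: W B4 -> L0 miss  d=D]
1: R B3 -> L3 miss  d=-]
2: W B1 -> L1 miss  d=D]
3: W B1 -> L1 hit  d=D]
4: W B1 -> L1 hit  d=D]
5: W B0 -> L0 miss wb->B4  d=D]
6: R B0 -> L0 hit  d=D]
7: W B0 -> L0 hit  d=D]
8: W B6 -> L2 miss  d=D]
9: R B4 -> L0 miss wb->B0  d=-]
10: R B0 -> L0 miss  d=-]
11: W B2 -> L2 miss wb->B6  d=D]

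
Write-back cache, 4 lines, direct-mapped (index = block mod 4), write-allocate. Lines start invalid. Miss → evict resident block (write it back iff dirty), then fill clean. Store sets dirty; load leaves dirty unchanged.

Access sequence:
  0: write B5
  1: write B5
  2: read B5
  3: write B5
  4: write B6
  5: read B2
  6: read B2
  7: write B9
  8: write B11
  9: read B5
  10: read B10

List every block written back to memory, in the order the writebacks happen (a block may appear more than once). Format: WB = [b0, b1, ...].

  0 | W B5 → L1 miss [D]
  1 | W B5 → L1 hit [D]
  2 | R B5 → L1 hit [D]
  3 | W B5 → L1 hit [D]
  4 | W B6 → L2 miss [D]
  5 | R B2 → L2 miss wb→B6 [-]
  6 | R B2 → L2 hit [-]
  7 | W B9 → L1 miss wb→B5 [D]
  8 | W B11 → L3 miss [D]
  9 | R B5 → L1 miss wb→B9 [-]
  10 | R B10 → L2 miss [-]

WB = [6, 5, 9]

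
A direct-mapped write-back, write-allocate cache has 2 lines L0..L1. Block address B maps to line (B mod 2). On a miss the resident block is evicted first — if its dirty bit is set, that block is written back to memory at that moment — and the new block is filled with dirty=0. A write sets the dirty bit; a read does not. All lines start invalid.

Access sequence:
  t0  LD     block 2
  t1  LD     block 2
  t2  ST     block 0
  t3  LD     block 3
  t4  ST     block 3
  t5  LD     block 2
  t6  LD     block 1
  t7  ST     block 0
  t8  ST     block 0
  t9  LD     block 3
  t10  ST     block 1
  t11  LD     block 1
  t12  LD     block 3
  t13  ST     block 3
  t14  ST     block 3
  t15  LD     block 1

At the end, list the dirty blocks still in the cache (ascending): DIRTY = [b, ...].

DIRTY = [0]

0: R B2 -> L0 miss  d=-]
1: R B2 -> L0 hit  d=-]
2: W B0 -> L0 miss  d=D]
3: R B3 -> L1 miss  d=-]
4: W B3 -> L1 hit  d=D]
5: R B2 -> L0 miss wb->B0  d=-]
6: R B1 -> L1 miss wb->B3  d=-]
7: W B0 -> L0 miss  d=D]
8: W B0 -> L0 hit  d=D]
9: R B3 -> L1 miss  d=-]
10: W B1 -> L1 miss  d=D]
11: R B1 -> L1 hit  d=D]
12: R B3 -> L1 miss wb->B1  d=-]
13: W B3 -> L1 hit  d=D]
14: W B3 -> L1 hit  d=D]
15: R B1 -> L1 miss wb->B3  d=-]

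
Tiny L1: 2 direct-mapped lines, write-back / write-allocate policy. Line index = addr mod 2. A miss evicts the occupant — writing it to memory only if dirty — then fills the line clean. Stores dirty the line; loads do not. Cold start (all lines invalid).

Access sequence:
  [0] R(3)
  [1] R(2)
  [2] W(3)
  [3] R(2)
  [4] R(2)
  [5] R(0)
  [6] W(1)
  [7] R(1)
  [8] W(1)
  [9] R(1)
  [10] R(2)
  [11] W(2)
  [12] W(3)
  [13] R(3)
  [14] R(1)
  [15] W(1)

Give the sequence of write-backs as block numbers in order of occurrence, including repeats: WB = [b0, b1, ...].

WB = [3, 1, 3]

0: R B3 -> L1 miss  d=-]
1: R B2 -> L0 miss  d=-]
2: W B3 -> L1 hit  d=D]
3: R B2 -> L0 hit  d=-]
4: R B2 -> L0 hit  d=-]
5: R B0 -> L0 miss  d=-]
6: W B1 -> L1 miss wb->B3  d=D]
7: R B1 -> L1 hit  d=D]
8: W B1 -> L1 hit  d=D]
9: R B1 -> L1 hit  d=D]
10: R B2 -> L0 miss  d=-]
11: W B2 -> L0 hit  d=D]
12: W B3 -> L1 miss wb->B1  d=D]
13: R B3 -> L1 hit  d=D]
14: R B1 -> L1 miss wb->B3  d=-]
15: W B1 -> L1 hit  d=D]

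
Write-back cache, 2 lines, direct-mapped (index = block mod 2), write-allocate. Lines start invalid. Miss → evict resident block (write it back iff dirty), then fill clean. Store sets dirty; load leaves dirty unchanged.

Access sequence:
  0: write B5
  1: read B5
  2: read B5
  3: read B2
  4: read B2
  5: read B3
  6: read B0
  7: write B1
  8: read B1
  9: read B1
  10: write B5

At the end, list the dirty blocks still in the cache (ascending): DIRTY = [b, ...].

  0 | W B5 → L1 miss [D]
  1 | R B5 → L1 hit [D]
  2 | R B5 → L1 hit [D]
  3 | R B2 → L0 miss [-]
  4 | R B2 → L0 hit [-]
  5 | R B3 → L1 miss wb→B5 [-]
  6 | R B0 → L0 miss [-]
  7 | W B1 → L1 miss [D]
  8 | R B1 → L1 hit [D]
  9 | R B1 → L1 hit [D]
  10 | W B5 → L1 miss wb→B1 [D]

DIRTY = [5]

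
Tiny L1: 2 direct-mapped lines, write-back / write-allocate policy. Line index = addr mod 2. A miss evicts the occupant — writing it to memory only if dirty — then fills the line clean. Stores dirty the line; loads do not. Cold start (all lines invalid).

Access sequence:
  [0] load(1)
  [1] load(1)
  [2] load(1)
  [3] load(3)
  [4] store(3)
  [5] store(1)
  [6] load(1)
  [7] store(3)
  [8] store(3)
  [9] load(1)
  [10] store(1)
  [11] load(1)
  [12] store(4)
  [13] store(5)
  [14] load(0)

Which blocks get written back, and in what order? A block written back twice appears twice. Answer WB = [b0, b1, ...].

  0 | R B1 → L1 miss [-]
  1 | R B1 → L1 hit [-]
  2 | R B1 → L1 hit [-]
  3 | R B3 → L1 miss [-]
  4 | W B3 → L1 hit [D]
  5 | W B1 → L1 miss wb→B3 [D]
  6 | R B1 → L1 hit [D]
  7 | W B3 → L1 miss wb→B1 [D]
  8 | W B3 → L1 hit [D]
  9 | R B1 → L1 miss wb→B3 [-]
  10 | W B1 → L1 hit [D]
  11 | R B1 → L1 hit [D]
  12 | W B4 → L0 miss [D]
  13 | W B5 → L1 miss wb→B1 [D]
  14 | R B0 → L0 miss wb→B4 [-]

WB = [3, 1, 3, 1, 4]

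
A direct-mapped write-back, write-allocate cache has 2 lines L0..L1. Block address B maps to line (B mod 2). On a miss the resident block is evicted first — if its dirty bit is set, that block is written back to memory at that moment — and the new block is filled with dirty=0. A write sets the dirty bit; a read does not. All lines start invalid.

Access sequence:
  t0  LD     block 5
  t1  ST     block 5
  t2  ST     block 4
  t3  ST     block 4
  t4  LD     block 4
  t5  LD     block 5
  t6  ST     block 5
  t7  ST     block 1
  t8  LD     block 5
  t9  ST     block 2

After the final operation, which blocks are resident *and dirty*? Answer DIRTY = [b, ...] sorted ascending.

DIRTY = [2]

  0 | R B5 → L1 miss [-]
  1 | W B5 → L1 hit [D]
  2 | W B4 → L0 miss [D]
  3 | W B4 → L0 hit [D]
  4 | R B4 → L0 hit [D]
  5 | R B5 → L1 hit [D]
  6 | W B5 → L1 hit [D]
  7 | W B1 → L1 miss wb→B5 [D]
  8 | R B5 → L1 miss wb→B1 [-]
  9 | W B2 → L0 miss wb→B4 [D]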